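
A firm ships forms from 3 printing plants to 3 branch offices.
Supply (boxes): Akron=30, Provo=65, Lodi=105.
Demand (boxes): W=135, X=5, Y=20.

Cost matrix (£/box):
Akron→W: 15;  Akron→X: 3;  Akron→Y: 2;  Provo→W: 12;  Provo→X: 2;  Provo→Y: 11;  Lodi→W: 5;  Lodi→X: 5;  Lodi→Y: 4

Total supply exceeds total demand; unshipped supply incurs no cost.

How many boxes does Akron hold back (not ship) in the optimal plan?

10

An optimal plan:
  Akron->Y: 20 × £2 = £40
  Provo->W: 30 × £12 = £360
  Provo->X: 5 × £2 = £10
  Lodi->W: 105 × £5 = £525
Total cost = £935.
Akron ships 20 of its 30, leaving 10.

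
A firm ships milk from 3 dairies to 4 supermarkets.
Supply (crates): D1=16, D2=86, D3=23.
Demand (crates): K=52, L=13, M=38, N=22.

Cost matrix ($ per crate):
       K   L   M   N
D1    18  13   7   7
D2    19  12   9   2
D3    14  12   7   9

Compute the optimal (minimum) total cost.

Optimal allocation:
  D1 to M: 16 × $7 = $112
  D2 to K: 29 × $19 = $551
  D2 to L: 13 × $12 = $156
  D2 to M: 22 × $9 = $198
  D2 to N: 22 × $2 = $44
  D3 to K: 23 × $14 = $322
Total = 112 + 551 + 156 + 198 + 44 + 322 = $1383.

1383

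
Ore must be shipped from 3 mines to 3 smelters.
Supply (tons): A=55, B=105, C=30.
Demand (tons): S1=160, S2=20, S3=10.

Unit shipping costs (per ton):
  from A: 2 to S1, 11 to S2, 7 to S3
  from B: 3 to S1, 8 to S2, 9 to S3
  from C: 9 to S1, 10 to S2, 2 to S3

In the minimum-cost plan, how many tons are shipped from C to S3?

10

The minimum-cost plan:
  A->S1: 55 × 2 = 110
  B->S1: 105 × 3 = 315
  C->S2: 20 × 10 = 200
  C->S3: 10 × 2 = 20
Total cost = 645.
So C→S3 carries 10 tons.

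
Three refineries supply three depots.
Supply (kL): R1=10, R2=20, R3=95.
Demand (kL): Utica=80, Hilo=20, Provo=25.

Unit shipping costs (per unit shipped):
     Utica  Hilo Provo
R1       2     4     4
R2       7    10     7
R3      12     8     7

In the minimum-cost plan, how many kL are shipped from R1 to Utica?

Optimal shipments:
  R1 to Utica: 10 × 2 = 20
  R2 to Utica: 20 × 7 = 140
  R3 to Utica: 50 × 12 = 600
  R3 to Hilo: 20 × 8 = 160
  R3 to Provo: 25 × 7 = 175
Total cost = 1095.
So R1→Utica carries 10 kL.

10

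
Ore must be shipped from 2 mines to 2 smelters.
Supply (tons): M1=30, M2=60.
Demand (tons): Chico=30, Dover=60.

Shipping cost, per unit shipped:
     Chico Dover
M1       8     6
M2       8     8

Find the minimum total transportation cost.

A cheapest plan:
  M1–Dover: 30 × 6 = 180
  M2–Chico: 30 × 8 = 240
  M2–Dover: 30 × 8 = 240
Total = 180 + 240 + 240 = 660.
(Supply check: M1 ships 30; M2 ships 60.)

660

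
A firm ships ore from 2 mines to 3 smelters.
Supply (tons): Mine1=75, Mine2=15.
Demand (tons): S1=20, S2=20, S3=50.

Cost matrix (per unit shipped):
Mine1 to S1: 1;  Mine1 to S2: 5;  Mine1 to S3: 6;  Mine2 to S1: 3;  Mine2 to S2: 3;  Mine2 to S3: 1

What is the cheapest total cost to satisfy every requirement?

One minimum-cost allocation:
  Mine1–S1: 20 × 1 = 20
  Mine1–S2: 20 × 5 = 100
  Mine1–S3: 35 × 6 = 210
  Mine2–S3: 15 × 1 = 15
Total = 20 + 100 + 210 + 15 = 345.
(Supply check: Mine1 ships 75; Mine2 ships 15.)

345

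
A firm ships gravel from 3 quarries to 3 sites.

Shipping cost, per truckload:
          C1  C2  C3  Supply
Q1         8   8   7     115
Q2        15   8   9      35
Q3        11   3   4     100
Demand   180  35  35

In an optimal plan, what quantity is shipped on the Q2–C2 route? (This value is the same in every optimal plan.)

Optimal shipments:
  Q1->C1: 115 × 8 = 920
  Q2->C1: 35 × 15 = 525
  Q3->C1: 30 × 11 = 330
  Q3->C2: 35 × 3 = 105
  Q3->C3: 35 × 4 = 140
Total cost = 2020.
The route Q2→C2 is not used.

0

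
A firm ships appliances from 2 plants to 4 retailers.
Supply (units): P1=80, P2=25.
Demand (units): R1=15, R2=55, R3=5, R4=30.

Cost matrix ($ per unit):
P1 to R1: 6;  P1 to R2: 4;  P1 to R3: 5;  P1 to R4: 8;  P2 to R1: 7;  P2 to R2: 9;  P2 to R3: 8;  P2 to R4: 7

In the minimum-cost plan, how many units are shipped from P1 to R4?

5

Optimal shipments:
  P1->R1: 15 × $6 = $90
  P1->R2: 55 × $4 = $220
  P1->R3: 5 × $5 = $25
  P1->R4: 5 × $8 = $40
  P2->R4: 25 × $7 = $175
Total cost = $550.
So P1→R4 carries 5 units.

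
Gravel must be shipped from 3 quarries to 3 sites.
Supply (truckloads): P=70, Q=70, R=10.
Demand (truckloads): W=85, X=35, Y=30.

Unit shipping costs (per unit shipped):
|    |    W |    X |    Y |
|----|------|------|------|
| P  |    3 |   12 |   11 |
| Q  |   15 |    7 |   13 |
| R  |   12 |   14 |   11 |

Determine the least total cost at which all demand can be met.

A cheapest plan:
  P->W: 70 truckloads
  Q->W: 5 truckloads
  Q->X: 35 truckloads
  Q->Y: 30 truckloads
  R->W: 10 truckloads
Total cost = 1040.
(Supply check: P ships 70; Q ships 70; R ships 10.)

1040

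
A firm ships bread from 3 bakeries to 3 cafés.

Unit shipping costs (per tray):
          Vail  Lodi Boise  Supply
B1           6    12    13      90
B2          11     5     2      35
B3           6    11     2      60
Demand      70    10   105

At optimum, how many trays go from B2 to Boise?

35

Solving gives:
  B1->Vail: 70 × 6 = 420
  B1->Lodi: 10 × 12 = 120
  B1->Boise: 10 × 13 = 130
  B2->Boise: 35 × 2 = 70
  B3->Boise: 60 × 2 = 120
Total cost = 860.
So B2→Boise carries 35 trays.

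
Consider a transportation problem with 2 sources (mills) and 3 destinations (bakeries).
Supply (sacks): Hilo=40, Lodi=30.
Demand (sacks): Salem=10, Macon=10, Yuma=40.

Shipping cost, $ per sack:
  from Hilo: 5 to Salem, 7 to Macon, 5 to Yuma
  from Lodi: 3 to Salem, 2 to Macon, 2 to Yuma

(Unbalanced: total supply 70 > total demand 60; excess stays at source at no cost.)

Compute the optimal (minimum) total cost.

An optimal shipping plan:
  Hilo->Salem: 10 sacks
  Hilo->Yuma: 20 sacks
  Lodi->Macon: 10 sacks
  Lodi->Yuma: 20 sacks
Total cost = $210.
(Supply check: Hilo ships 30; Lodi ships 30.)

210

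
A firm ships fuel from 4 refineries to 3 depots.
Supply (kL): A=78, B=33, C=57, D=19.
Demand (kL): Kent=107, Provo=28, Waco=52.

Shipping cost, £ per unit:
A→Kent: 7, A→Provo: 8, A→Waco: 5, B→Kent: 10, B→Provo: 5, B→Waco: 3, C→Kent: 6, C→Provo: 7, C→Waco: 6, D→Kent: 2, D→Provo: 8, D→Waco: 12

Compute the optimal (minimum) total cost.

One minimum-cost allocation:
  A–Kent: 31 × £7 = £217
  A–Waco: 47 × £5 = £235
  B–Provo: 28 × £5 = £140
  B–Waco: 5 × £3 = £15
  C–Kent: 57 × £6 = £342
  D–Kent: 19 × £2 = £38
Total = 217 + 235 + 140 + 15 + 342 + 38 = £987.

987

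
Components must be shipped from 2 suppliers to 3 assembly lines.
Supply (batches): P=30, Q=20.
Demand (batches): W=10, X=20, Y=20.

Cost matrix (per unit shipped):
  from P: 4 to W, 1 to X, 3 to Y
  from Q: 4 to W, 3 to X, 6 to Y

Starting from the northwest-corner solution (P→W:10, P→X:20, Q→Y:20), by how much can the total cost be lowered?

Current plan cost = 10·4 + 20·1 + 20·6 = 180.
Optimal plan:
  P–X: 10 × 1 = 10
  P–Y: 20 × 3 = 60
  Q–W: 10 × 4 = 40
  Q–X: 10 × 3 = 30
Optimal cost = 140.
Saving = 180 − 140 = 40.

40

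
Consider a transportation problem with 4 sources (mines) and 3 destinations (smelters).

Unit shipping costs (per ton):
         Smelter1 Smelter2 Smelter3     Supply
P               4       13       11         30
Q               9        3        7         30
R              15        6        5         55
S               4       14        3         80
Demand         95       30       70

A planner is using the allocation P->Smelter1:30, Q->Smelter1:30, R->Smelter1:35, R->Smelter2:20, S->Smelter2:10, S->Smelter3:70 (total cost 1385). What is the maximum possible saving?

Current plan cost = 30·4 + 30·9 + 35·15 + 20·6 + 10·14 + 70·3 = 1385.
Optimal plan:
  P to Smelter1: 30 × 4 = 120
  Q to Smelter2: 30 × 3 = 90
  R to Smelter3: 55 × 5 = 275
  S to Smelter1: 65 × 4 = 260
  S to Smelter3: 15 × 3 = 45
Optimal cost = 790.
Saving = 1385 − 790 = 595.

595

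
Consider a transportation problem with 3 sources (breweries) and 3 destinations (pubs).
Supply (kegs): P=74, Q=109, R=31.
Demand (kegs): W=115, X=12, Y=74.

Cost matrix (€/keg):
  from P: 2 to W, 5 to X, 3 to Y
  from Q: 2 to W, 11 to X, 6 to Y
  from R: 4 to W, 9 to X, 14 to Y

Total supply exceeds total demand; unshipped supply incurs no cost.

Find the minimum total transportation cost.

Optimal allocation:
  P->Y: 74 × €3 = €222
  Q->W: 109 × €2 = €218
  R->W: 6 × €4 = €24
  R->X: 12 × €9 = €108
Total = 222 + 218 + 24 + 108 = €572.

572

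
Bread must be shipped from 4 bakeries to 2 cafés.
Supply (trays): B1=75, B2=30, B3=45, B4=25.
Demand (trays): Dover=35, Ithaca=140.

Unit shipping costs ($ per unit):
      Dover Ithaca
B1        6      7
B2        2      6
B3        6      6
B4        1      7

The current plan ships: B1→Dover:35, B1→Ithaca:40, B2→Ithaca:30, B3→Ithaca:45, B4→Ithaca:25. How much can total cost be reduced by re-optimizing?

155

Current plan cost = 35·6 + 40·7 + 30·6 + 45·6 + 25·7 = $1115.
Optimal plan:
  B1→Ithaca: 75 × $7 = $525
  B2→Dover: 10 × $2 = $20
  B2→Ithaca: 20 × $6 = $120
  B3→Ithaca: 45 × $6 = $270
  B4→Dover: 25 × $1 = $25
Optimal cost = $960.
Saving = 1115 − 960 = $155.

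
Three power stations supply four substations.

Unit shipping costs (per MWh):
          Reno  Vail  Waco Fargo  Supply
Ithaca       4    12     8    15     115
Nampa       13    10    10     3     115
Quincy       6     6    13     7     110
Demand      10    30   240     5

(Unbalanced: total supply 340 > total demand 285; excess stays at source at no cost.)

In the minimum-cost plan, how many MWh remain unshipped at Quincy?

55

An optimal plan:
  Ithaca–Waco: 115 × 8 = 920
  Nampa–Waco: 110 × 10 = 1100
  Nampa–Fargo: 5 × 3 = 15
  Quincy–Reno: 10 × 6 = 60
  Quincy–Vail: 30 × 6 = 180
  Quincy–Waco: 15 × 13 = 195
Total cost = 2470.
Quincy ships 55 of its 110, leaving 55.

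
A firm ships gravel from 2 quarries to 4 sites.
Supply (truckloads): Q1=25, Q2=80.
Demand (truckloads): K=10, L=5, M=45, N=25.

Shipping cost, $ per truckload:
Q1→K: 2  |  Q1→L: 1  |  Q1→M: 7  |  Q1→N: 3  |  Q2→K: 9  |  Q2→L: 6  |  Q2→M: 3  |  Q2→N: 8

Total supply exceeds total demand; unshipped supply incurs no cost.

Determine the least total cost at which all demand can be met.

310

One minimum-cost allocation:
  Q1 to K: 10 × $2 = $20
  Q1 to L: 5 × $1 = $5
  Q1 to N: 10 × $3 = $30
  Q2 to M: 45 × $3 = $135
  Q2 to N: 15 × $8 = $120
Total = 20 + 5 + 30 + 135 + 120 = $310.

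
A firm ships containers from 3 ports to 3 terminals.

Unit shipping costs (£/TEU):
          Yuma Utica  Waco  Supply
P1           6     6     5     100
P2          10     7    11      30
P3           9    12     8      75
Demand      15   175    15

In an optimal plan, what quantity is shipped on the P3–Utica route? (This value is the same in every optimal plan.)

45

Solving gives:
  P1→Utica: 100 TEU
  P2→Utica: 30 TEU
  P3→Yuma: 15 TEU
  P3→Utica: 45 TEU
  P3→Waco: 15 TEU
Total cost = £1605.
So P3→Utica carries 45 TEU.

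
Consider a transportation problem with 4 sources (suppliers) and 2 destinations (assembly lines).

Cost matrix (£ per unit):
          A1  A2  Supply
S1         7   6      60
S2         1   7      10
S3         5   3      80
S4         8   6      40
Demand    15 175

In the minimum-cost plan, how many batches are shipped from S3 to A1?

Optimal shipments:
  S1→A1: 5 × £7 = £35
  S1→A2: 55 × £6 = £330
  S2→A1: 10 × £1 = £10
  S3→A2: 80 × £3 = £240
  S4→A2: 40 × £6 = £240
Total cost = £855.
The route S3→A1 is not used.

0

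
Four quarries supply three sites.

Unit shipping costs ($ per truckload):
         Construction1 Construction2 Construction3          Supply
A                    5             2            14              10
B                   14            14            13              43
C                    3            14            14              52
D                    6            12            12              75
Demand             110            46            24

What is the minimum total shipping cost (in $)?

1306

An optimal shipping plan:
  A to Construction2: 10 × $2 = $20
  B to Construction2: 19 × $14 = $266
  B to Construction3: 24 × $13 = $312
  C to Construction1: 52 × $3 = $156
  D to Construction1: 58 × $6 = $348
  D to Construction2: 17 × $12 = $204
Total = 20 + 266 + 312 + 156 + 348 + 204 = $1306.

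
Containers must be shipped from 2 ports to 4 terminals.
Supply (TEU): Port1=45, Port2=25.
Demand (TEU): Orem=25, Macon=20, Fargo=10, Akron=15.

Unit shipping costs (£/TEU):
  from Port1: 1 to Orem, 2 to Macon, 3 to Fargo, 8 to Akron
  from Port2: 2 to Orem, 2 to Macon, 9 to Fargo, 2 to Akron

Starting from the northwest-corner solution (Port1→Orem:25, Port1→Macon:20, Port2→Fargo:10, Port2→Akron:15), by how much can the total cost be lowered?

60

Current plan cost = 25·1 + 20·2 + 10·9 + 15·2 = £185.
Optimal plan:
  Port1–Orem: 25 TEU
  Port1–Macon: 10 TEU
  Port1–Fargo: 10 TEU
  Port2–Macon: 10 TEU
  Port2–Akron: 15 TEU
Optimal cost = £125.
Saving = 185 − 125 = £60.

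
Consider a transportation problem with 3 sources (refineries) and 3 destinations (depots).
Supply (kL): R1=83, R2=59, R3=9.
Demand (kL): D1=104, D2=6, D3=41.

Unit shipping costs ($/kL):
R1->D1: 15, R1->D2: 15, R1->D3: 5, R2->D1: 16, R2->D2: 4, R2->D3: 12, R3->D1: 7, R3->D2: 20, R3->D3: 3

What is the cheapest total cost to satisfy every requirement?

Optimal allocation:
  R1→D1: 42 × $15 = $630
  R1→D3: 41 × $5 = $205
  R2→D1: 53 × $16 = $848
  R2→D2: 6 × $4 = $24
  R3→D1: 9 × $7 = $63
Total = 630 + 205 + 848 + 24 + 63 = $1770.
(Supply check: R1 ships 83; R2 ships 59; R3 ships 9.)

1770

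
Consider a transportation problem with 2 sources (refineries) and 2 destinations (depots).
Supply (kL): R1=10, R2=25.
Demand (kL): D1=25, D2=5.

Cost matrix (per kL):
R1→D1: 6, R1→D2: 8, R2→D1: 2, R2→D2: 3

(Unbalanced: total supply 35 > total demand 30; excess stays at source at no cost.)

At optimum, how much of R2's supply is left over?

0

An optimal plan:
  R1–D1: 5 kL
  R2–D1: 20 kL
  R2–D2: 5 kL
Total cost = 85.
R2 ships 25 of its 25, leaving 0.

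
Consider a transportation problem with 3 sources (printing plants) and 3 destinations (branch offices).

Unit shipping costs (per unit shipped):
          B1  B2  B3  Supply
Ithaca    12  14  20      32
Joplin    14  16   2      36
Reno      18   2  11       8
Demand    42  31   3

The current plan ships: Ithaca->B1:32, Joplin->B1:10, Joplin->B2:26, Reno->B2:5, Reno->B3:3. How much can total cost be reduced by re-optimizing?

69

Current plan cost = 32·12 + 10·14 + 26·16 + 5·2 + 3·11 = 983.
Optimal plan:
  Ithaca->B1: 9 × 12 = 108
  Ithaca->B2: 23 × 14 = 322
  Joplin->B1: 33 × 14 = 462
  Joplin->B3: 3 × 2 = 6
  Reno->B2: 8 × 2 = 16
Optimal cost = 914.
Saving = 983 − 914 = 69.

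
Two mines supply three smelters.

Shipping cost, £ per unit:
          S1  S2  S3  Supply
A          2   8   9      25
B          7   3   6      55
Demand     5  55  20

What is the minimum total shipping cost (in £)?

355

One minimum-cost allocation:
  A→S1: 5 × £2 = £10
  A→S3: 20 × £9 = £180
  B→S2: 55 × £3 = £165
Total = 10 + 180 + 165 = £355.
(Supply check: A ships 25; B ships 55.)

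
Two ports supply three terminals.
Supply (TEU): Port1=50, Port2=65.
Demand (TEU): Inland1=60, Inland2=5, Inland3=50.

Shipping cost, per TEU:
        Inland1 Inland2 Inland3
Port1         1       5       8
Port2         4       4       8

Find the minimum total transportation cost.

An optimal shipping plan:
  Port1–Inland1: 50 × 1 = 50
  Port2–Inland1: 10 × 4 = 40
  Port2–Inland2: 5 × 4 = 20
  Port2–Inland3: 50 × 8 = 400
Total = 50 + 40 + 20 + 400 = 510.

510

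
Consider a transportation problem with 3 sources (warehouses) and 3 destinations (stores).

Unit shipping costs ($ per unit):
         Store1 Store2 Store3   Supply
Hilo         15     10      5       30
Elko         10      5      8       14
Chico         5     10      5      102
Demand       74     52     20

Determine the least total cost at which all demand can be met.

920

One minimum-cost allocation:
  Hilo→Store2: 30 × $10 = $300
  Elko→Store2: 14 × $5 = $70
  Chico→Store1: 74 × $5 = $370
  Chico→Store2: 8 × $10 = $80
  Chico→Store3: 20 × $5 = $100
Total = 300 + 70 + 370 + 80 + 100 = $920.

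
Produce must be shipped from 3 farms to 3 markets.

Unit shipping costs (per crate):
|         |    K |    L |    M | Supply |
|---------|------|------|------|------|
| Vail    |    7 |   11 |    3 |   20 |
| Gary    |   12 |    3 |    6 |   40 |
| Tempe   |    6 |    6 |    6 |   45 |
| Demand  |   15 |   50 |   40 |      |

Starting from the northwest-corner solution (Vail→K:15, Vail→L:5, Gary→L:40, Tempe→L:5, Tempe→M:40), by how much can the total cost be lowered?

Current plan cost = 15·7 + 5·11 + 40·3 + 5·6 + 40·6 = 550.
Optimal plan:
  Vail->M: 20 × 3 = 60
  Gary->L: 40 × 3 = 120
  Tempe->K: 15 × 6 = 90
  Tempe->L: 10 × 6 = 60
  Tempe->M: 20 × 6 = 120
Optimal cost = 450.
Saving = 550 − 450 = 100.

100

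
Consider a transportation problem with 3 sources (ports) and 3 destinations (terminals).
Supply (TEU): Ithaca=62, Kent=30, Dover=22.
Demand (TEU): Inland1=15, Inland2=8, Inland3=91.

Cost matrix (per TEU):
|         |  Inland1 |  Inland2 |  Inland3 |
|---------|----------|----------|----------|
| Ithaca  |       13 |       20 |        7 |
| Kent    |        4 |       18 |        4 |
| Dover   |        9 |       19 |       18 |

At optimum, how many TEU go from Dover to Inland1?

14

Solving gives:
  Ithaca->Inland3: 62 × 7 = 434
  Kent->Inland1: 1 × 4 = 4
  Kent->Inland3: 29 × 4 = 116
  Dover->Inland1: 14 × 9 = 126
  Dover->Inland2: 8 × 19 = 152
Total cost = 832.
So Dover→Inland1 carries 14 TEU.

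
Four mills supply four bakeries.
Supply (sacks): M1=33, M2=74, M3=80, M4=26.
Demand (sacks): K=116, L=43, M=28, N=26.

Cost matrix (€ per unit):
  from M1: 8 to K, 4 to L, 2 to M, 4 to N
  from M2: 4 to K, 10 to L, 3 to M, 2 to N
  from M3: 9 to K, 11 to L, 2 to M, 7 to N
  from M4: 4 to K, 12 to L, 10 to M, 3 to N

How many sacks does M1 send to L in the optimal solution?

33

Optimal shipments:
  M1–L: 33 × €4 = €132
  M2–K: 48 × €4 = €192
  M2–N: 26 × €2 = €52
  M3–K: 42 × €9 = €378
  M3–L: 10 × €11 = €110
  M3–M: 28 × €2 = €56
  M4–K: 26 × €4 = €104
Total cost = €1024.
So M1→L carries 33 sacks.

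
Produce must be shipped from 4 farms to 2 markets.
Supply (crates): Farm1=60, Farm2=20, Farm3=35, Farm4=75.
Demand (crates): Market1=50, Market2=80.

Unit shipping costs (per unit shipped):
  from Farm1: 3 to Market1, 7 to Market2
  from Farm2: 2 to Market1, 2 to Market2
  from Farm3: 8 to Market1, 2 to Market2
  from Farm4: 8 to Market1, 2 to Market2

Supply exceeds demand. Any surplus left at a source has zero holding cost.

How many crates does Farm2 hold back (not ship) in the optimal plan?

Minimum-cost shipments:
  Farm1→Market1: 30 × 3 = 90
  Farm2→Market1: 20 × 2 = 40
  Farm3→Market2: 35 × 2 = 70
  Farm4→Market2: 45 × 2 = 90
Total cost = 290.
Farm2 ships 20 of its 20, leaving 0.

0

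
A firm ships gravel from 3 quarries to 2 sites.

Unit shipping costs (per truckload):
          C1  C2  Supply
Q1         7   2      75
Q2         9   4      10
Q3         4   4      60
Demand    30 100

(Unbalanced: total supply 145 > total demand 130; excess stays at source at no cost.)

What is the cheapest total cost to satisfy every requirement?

One minimum-cost allocation:
  Q1→C2: 75 × 2 = 150
  Q3→C1: 30 × 4 = 120
  Q3→C2: 25 × 4 = 100
Total = 150 + 120 + 100 = 370.

370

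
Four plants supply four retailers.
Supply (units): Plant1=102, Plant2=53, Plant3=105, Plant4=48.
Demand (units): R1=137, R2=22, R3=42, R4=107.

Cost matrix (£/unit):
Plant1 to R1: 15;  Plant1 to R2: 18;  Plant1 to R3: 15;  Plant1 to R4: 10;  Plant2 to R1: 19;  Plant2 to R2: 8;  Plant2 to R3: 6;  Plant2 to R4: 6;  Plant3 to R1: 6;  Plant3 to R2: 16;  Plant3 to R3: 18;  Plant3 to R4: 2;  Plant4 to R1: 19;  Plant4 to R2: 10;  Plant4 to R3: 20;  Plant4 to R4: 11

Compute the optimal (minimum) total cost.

A cheapest plan:
  Plant1–R1: 32 units
  Plant1–R4: 70 units
  Plant2–R3: 42 units
  Plant2–R4: 11 units
  Plant3–R1: 105 units
  Plant4–R2: 22 units
  Plant4–R4: 26 units
Total cost = £2634.

2634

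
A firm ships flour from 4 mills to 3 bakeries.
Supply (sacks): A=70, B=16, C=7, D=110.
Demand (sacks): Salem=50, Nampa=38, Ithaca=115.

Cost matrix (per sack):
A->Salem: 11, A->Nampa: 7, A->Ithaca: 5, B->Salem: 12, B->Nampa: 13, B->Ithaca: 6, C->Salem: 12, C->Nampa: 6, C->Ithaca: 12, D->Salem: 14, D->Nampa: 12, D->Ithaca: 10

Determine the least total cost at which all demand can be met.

1850

An optimal shipping plan:
  A→Nampa: 31 × 7 = 217
  A→Ithaca: 39 × 5 = 195
  B→Ithaca: 16 × 6 = 96
  C→Nampa: 7 × 6 = 42
  D→Salem: 50 × 14 = 700
  D→Ithaca: 60 × 10 = 600
Total = 217 + 195 + 96 + 42 + 700 + 600 = 1850.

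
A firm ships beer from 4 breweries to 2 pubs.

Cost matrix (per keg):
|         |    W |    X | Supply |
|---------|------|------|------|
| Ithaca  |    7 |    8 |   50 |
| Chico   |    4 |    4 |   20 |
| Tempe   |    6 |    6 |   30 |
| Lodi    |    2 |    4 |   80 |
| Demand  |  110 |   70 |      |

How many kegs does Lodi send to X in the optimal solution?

Optimal shipments:
  Ithaca->W: 30 × 7 = 210
  Ithaca->X: 20 × 8 = 160
  Chico->X: 20 × 4 = 80
  Tempe->X: 30 × 6 = 180
  Lodi->W: 80 × 2 = 160
Total cost = 790.
The route Lodi→X is not used.

0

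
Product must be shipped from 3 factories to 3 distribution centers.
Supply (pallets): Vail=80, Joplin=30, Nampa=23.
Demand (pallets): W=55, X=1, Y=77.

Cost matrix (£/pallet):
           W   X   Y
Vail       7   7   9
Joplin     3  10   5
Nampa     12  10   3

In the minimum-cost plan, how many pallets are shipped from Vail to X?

Optimal shipments:
  Vail–W: 25 pallets
  Vail–X: 1 pallets
  Vail–Y: 54 pallets
  Joplin–W: 30 pallets
  Nampa–Y: 23 pallets
Total cost = £827.
So Vail→X carries 1 pallets.

1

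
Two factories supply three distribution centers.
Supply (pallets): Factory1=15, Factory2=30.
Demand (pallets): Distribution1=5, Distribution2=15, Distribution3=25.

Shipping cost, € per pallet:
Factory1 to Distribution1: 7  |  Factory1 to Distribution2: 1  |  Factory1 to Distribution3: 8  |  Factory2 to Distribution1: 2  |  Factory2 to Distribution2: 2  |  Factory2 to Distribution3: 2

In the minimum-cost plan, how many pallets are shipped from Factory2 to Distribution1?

Optimal shipments:
  Factory1→Distribution2: 15 × €1 = €15
  Factory2→Distribution1: 5 × €2 = €10
  Factory2→Distribution3: 25 × €2 = €50
Total cost = €75.
So Factory2→Distribution1 carries 5 pallets.

5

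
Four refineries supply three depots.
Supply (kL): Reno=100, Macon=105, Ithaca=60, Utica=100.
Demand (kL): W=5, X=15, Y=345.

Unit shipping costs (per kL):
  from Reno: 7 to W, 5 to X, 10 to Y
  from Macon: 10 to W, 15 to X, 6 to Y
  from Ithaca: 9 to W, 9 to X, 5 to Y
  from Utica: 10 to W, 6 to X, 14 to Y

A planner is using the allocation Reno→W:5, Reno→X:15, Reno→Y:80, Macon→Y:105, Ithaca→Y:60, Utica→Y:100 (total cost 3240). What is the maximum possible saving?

Current plan cost = 5·7 + 15·5 + 80·10 + 105·6 + 60·5 + 100·14 = 3240.
Optimal plan:
  Reno->Y: 100 × 10 = 1000
  Macon->Y: 105 × 6 = 630
  Ithaca->Y: 60 × 5 = 300
  Utica->W: 5 × 10 = 50
  Utica->X: 15 × 6 = 90
  Utica->Y: 80 × 14 = 1120
Optimal cost = 3190.
Saving = 3240 − 3190 = 50.

50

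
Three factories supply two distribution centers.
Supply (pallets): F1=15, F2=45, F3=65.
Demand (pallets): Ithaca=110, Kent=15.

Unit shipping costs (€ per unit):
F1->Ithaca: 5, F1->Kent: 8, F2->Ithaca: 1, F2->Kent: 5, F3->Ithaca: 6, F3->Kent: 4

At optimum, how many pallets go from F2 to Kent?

0

The minimum-cost plan:
  F1→Ithaca: 15 × €5 = €75
  F2→Ithaca: 45 × €1 = €45
  F3→Ithaca: 50 × €6 = €300
  F3→Kent: 15 × €4 = €60
Total cost = €480.
The route F2→Kent is not used.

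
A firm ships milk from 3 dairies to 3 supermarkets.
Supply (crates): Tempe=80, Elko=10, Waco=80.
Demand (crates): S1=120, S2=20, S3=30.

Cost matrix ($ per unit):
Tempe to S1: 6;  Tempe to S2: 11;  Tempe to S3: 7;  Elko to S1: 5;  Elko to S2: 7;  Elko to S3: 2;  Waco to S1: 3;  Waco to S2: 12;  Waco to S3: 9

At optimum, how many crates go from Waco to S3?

Solving gives:
  Tempe–S1: 40 crates
  Tempe–S2: 20 crates
  Tempe–S3: 20 crates
  Elko–S3: 10 crates
  Waco–S1: 80 crates
Total cost = $860.
The route Waco→S3 is not used.

0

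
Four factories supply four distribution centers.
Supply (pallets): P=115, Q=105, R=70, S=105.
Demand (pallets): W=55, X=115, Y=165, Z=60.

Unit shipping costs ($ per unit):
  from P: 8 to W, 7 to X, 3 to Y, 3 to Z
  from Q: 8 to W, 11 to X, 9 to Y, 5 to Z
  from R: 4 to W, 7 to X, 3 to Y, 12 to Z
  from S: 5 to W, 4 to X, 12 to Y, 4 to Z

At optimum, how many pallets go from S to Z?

0

The minimum-cost plan:
  P to X: 10 × $7 = $70
  P to Y: 105 × $3 = $315
  Q to W: 45 × $8 = $360
  Q to Z: 60 × $5 = $300
  R to W: 10 × $4 = $40
  R to Y: 60 × $3 = $180
  S to X: 105 × $4 = $420
Total cost = $1685.
The route S→Z is not used.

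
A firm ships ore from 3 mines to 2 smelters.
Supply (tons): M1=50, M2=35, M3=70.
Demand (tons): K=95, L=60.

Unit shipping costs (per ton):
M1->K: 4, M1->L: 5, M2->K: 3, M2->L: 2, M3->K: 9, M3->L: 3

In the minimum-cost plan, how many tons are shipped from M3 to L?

60

The minimum-cost plan:
  M1->K: 50 × 4 = 200
  M2->K: 35 × 3 = 105
  M3->K: 10 × 9 = 90
  M3->L: 60 × 3 = 180
Total cost = 575.
So M3→L carries 60 tons.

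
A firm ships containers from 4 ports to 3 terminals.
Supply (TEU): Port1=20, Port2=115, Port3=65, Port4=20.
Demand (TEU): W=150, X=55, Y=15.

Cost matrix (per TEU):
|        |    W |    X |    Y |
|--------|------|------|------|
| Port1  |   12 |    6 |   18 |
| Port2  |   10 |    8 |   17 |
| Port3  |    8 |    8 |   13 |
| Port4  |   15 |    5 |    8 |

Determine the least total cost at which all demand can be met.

A cheapest plan:
  Port1–X: 20 TEU
  Port2–W: 85 TEU
  Port2–X: 30 TEU
  Port3–W: 65 TEU
  Port4–X: 5 TEU
  Port4–Y: 15 TEU
Total cost = 1875.

1875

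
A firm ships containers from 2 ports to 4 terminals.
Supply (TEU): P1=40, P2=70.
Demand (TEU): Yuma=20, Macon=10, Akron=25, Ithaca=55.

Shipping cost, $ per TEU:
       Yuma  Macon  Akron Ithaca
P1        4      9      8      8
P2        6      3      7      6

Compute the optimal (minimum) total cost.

635

A cheapest plan:
  P1 to Yuma: 20 × $4 = $80
  P1 to Akron: 20 × $8 = $160
  P2 to Macon: 10 × $3 = $30
  P2 to Akron: 5 × $7 = $35
  P2 to Ithaca: 55 × $6 = $330
Total = 80 + 160 + 30 + 35 + 330 = $635.
(Supply check: P1 ships 40; P2 ships 70.)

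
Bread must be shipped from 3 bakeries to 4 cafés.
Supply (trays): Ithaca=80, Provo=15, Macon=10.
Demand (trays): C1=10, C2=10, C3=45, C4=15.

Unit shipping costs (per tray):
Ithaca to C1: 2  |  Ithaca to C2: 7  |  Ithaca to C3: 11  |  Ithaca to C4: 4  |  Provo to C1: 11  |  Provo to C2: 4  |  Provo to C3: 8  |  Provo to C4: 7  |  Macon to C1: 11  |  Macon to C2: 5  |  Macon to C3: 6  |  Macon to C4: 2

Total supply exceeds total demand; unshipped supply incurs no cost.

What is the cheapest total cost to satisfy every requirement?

Optimal allocation:
  Ithaca–C1: 10 × 2 = 20
  Ithaca–C3: 30 × 11 = 330
  Ithaca–C4: 15 × 4 = 60
  Provo–C2: 10 × 4 = 40
  Provo–C3: 5 × 8 = 40
  Macon–C3: 10 × 6 = 60
Total = 20 + 330 + 60 + 40 + 40 + 60 = 550.

550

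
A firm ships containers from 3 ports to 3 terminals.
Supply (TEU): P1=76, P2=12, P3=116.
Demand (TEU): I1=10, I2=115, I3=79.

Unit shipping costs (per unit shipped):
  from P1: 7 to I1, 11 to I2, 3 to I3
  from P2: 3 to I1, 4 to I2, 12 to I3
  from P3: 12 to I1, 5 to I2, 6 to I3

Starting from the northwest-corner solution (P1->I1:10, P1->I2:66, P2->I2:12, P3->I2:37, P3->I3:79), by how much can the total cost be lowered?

654

Current plan cost = 10·7 + 66·11 + 12·4 + 37·5 + 79·6 = 1503.
Optimal plan:
  P1->I3: 76 TEU
  P2->I1: 10 TEU
  P2->I2: 2 TEU
  P3->I2: 113 TEU
  P3->I3: 3 TEU
Optimal cost = 849.
Saving = 1503 − 849 = 654.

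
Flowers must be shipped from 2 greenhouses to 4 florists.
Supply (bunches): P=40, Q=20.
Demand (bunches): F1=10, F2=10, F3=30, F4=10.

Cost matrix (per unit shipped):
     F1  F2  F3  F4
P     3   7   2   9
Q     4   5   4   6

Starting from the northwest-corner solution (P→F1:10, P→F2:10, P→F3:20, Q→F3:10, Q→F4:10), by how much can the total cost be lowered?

Current plan cost = 10·3 + 10·7 + 20·2 + 10·4 + 10·6 = 240.
Optimal plan:
  P→F1: 10 × 3 = 30
  P→F3: 30 × 2 = 60
  Q→F2: 10 × 5 = 50
  Q→F4: 10 × 6 = 60
Optimal cost = 200.
Saving = 240 − 200 = 40.

40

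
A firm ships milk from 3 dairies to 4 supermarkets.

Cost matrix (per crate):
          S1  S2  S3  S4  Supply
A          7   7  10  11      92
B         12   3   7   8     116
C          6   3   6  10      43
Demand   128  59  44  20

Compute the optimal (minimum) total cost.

1498

A cheapest plan:
  A–S1: 92 crates
  B–S2: 59 crates
  B–S3: 37 crates
  B–S4: 20 crates
  C–S1: 36 crates
  C–S3: 7 crates
Total cost = 1498.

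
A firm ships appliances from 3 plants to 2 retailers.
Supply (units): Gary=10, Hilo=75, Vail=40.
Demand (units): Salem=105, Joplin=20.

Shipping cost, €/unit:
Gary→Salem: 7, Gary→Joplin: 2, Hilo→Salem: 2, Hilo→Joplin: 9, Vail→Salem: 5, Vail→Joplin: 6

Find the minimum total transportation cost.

A cheapest plan:
  Gary to Joplin: 10 × €2 = €20
  Hilo to Salem: 75 × €2 = €150
  Vail to Salem: 30 × €5 = €150
  Vail to Joplin: 10 × €6 = €60
Total = 20 + 150 + 150 + 60 = €380.

380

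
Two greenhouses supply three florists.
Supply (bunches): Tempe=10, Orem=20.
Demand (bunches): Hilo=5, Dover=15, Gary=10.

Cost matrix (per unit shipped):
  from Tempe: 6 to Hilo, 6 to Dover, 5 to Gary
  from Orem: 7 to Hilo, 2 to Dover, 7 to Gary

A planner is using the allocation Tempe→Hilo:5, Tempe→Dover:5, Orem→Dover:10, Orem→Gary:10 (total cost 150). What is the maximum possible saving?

Current plan cost = 5·6 + 5·6 + 10·2 + 10·7 = 150.
Optimal plan:
  Tempe–Gary: 10 × 5 = 50
  Orem–Hilo: 5 × 7 = 35
  Orem–Dover: 15 × 2 = 30
Optimal cost = 115.
Saving = 150 − 115 = 35.

35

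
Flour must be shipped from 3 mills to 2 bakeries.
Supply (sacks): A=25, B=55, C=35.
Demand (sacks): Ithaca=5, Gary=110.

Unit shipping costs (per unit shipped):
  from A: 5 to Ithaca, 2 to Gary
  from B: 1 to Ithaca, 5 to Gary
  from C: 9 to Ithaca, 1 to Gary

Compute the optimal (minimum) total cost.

340

One minimum-cost allocation:
  A–Gary: 25 × 2 = 50
  B–Ithaca: 5 × 1 = 5
  B–Gary: 50 × 5 = 250
  C–Gary: 35 × 1 = 35
Total = 50 + 5 + 250 + 35 = 340.
(Supply check: A ships 25; B ships 55; C ships 35.)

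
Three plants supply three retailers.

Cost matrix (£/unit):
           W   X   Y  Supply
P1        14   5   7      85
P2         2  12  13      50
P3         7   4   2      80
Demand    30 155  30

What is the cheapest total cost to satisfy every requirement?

One minimum-cost allocation:
  P1->X: 85 × £5 = £425
  P2->W: 30 × £2 = £60
  P2->X: 20 × £12 = £240
  P3->X: 50 × £4 = £200
  P3->Y: 30 × £2 = £60
Total = 425 + 60 + 240 + 200 + 60 = £985.

985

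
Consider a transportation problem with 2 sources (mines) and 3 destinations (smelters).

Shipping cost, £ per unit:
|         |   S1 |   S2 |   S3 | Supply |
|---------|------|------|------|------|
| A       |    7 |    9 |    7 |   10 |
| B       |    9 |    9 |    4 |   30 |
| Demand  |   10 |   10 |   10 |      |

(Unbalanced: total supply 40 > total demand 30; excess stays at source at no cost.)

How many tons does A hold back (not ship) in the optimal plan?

0

Minimum-cost shipments:
  A to S1: 10 × £7 = £70
  B to S2: 10 × £9 = £90
  B to S3: 10 × £4 = £40
Total cost = £200.
A ships 10 of its 10, leaving 0.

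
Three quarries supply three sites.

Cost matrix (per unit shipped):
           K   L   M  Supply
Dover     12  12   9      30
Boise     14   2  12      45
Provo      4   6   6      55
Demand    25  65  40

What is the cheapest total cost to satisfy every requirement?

640

An optimal shipping plan:
  Dover to M: 30 × 9 = 270
  Boise to L: 45 × 2 = 90
  Provo to K: 25 × 4 = 100
  Provo to L: 20 × 6 = 120
  Provo to M: 10 × 6 = 60
Total = 270 + 90 + 100 + 120 + 60 = 640.
(Supply check: Dover ships 30; Boise ships 45; Provo ships 55.)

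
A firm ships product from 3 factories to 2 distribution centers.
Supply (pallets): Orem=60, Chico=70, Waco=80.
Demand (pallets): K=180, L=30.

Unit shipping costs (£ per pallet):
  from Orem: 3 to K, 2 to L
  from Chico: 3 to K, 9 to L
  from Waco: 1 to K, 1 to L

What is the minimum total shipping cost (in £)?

An optimal shipping plan:
  Orem to K: 30 pallets
  Orem to L: 30 pallets
  Chico to K: 70 pallets
  Waco to K: 80 pallets
Total cost = £440.
(Supply check: Orem ships 60; Chico ships 70; Waco ships 80.)

440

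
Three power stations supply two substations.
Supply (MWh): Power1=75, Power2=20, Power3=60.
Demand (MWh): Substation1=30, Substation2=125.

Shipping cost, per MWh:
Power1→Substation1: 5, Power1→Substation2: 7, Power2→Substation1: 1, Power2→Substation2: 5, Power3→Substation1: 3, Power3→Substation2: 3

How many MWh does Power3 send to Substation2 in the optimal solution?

60

The minimum-cost plan:
  Power1→Substation1: 10 × 5 = 50
  Power1→Substation2: 65 × 7 = 455
  Power2→Substation1: 20 × 1 = 20
  Power3→Substation2: 60 × 3 = 180
Total cost = 705.
So Power3→Substation2 carries 60 MWh.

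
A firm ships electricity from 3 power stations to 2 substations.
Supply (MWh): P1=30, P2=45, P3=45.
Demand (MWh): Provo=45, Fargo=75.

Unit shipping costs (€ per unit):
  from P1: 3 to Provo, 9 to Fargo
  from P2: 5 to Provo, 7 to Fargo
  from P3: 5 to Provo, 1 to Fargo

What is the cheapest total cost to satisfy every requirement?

420

An optimal shipping plan:
  P1 to Provo: 30 × €3 = €90
  P2 to Provo: 15 × €5 = €75
  P2 to Fargo: 30 × €7 = €210
  P3 to Fargo: 45 × €1 = €45
Total = 90 + 75 + 210 + 45 = €420.
(Supply check: P1 ships 30; P2 ships 45; P3 ships 45.)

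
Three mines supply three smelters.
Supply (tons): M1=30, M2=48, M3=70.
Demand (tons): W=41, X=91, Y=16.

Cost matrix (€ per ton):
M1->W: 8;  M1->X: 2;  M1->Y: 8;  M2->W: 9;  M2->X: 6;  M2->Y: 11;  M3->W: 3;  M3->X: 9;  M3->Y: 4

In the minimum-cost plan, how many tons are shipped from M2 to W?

0

Solving gives:
  M1->X: 30 × €2 = €60
  M2->X: 48 × €6 = €288
  M3->W: 41 × €3 = €123
  M3->X: 13 × €9 = €117
  M3->Y: 16 × €4 = €64
Total cost = €652.
The route M2→W is not used.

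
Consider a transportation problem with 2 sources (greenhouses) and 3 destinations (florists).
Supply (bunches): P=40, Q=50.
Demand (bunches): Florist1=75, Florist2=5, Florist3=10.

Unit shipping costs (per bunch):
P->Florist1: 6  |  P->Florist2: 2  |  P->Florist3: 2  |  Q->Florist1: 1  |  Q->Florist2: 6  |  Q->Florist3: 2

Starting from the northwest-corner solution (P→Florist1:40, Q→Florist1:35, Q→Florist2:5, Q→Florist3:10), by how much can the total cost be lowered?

Current plan cost = 40·6 + 35·1 + 5·6 + 10·2 = 325.
Optimal plan:
  P to Florist1: 25 bunches
  P to Florist2: 5 bunches
  P to Florist3: 10 bunches
  Q to Florist1: 50 bunches
Optimal cost = 230.
Saving = 325 − 230 = 95.

95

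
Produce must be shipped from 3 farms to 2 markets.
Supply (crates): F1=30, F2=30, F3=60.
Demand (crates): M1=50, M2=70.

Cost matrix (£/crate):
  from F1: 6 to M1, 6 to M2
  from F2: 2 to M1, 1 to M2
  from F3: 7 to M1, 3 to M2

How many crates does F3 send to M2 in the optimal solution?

Optimal shipments:
  F1->M1: 30 × £6 = £180
  F2->M1: 20 × £2 = £40
  F2->M2: 10 × £1 = £10
  F3->M2: 60 × £3 = £180
Total cost = £410.
So F3→M2 carries 60 crates.

60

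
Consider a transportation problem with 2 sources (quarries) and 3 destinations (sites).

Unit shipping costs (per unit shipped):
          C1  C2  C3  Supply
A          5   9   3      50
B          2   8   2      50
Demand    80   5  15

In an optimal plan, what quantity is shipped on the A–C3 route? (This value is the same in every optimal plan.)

The minimum-cost plan:
  A–C1: 30 truckloads
  A–C2: 5 truckloads
  A–C3: 15 truckloads
  B–C1: 50 truckloads
Total cost = 340.
So A→C3 carries 15 truckloads.

15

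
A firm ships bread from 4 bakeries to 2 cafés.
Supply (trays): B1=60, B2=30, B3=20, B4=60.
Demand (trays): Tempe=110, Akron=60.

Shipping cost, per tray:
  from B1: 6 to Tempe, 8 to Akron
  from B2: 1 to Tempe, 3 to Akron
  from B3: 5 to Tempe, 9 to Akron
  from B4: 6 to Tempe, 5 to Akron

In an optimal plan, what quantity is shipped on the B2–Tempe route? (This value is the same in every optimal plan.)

Optimal shipments:
  B1 to Tempe: 60 trays
  B2 to Tempe: 30 trays
  B3 to Tempe: 20 trays
  B4 to Akron: 60 trays
Total cost = 790.
So B2→Tempe carries 30 trays.

30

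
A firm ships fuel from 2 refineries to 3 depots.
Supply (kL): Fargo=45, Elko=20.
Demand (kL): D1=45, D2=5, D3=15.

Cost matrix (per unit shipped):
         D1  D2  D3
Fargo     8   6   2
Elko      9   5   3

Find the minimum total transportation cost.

Optimal allocation:
  Fargo–D1: 30 × 8 = 240
  Fargo–D3: 15 × 2 = 30
  Elko–D1: 15 × 9 = 135
  Elko–D2: 5 × 5 = 25
Total = 240 + 30 + 135 + 25 = 430.
(Supply check: Fargo ships 45; Elko ships 20.)

430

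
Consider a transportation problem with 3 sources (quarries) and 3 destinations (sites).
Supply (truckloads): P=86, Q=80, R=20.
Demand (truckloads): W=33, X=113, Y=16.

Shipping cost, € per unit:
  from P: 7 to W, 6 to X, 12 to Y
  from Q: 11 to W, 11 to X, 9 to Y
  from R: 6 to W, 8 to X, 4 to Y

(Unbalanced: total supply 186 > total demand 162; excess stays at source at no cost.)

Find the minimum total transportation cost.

1220

Optimal allocation:
  P→X: 86 × €6 = €516
  Q→W: 29 × €11 = €319
  Q→X: 27 × €11 = €297
  R→W: 4 × €6 = €24
  R→Y: 16 × €4 = €64
Total = 516 + 319 + 297 + 24 + 64 = €1220.
(Supply check: P ships 86; Q ships 56; R ships 20.)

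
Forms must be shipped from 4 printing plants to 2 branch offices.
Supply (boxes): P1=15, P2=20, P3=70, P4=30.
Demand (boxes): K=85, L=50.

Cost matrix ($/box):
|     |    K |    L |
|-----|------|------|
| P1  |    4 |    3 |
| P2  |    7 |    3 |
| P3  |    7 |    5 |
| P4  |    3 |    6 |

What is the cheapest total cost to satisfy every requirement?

An optimal shipping plan:
  P1–K: 15 × $4 = $60
  P2–L: 20 × $3 = $60
  P3–K: 40 × $7 = $280
  P3–L: 30 × $5 = $150
  P4–K: 30 × $3 = $90
Total = 60 + 60 + 280 + 150 + 90 = $640.

640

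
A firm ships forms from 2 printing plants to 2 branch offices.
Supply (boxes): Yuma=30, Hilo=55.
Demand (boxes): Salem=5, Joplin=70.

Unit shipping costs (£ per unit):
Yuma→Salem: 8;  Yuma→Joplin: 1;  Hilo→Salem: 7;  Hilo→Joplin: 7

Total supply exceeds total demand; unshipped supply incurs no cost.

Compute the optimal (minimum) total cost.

A cheapest plan:
  Yuma→Joplin: 30 boxes
  Hilo→Salem: 5 boxes
  Hilo→Joplin: 40 boxes
Total cost = £345.

345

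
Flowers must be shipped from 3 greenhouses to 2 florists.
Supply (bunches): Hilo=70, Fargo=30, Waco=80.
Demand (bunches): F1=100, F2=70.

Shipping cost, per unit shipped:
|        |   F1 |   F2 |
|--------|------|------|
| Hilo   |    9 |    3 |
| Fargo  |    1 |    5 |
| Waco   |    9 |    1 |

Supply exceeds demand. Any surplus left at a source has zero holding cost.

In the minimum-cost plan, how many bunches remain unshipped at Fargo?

0

Minimum-cost shipments:
  Hilo->F1: 60 × 9 = 540
  Fargo->F1: 30 × 1 = 30
  Waco->F1: 10 × 9 = 90
  Waco->F2: 70 × 1 = 70
Total cost = 730.
Fargo ships 30 of its 30, leaving 0.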